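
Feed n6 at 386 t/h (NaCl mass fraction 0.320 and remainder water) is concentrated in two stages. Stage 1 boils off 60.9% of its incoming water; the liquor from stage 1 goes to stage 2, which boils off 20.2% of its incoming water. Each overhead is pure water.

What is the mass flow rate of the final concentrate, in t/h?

water in feed = 386×0.680 = 262.48 t/h.
After stage 1: water left = (1−0.609)×262.48 = 102.63; stream total = 226.15 t/h.
After stage 2: water left = (1−0.202)×102.63 = 81.898; final concentrate = 205.42 t/h.

205.4 t/h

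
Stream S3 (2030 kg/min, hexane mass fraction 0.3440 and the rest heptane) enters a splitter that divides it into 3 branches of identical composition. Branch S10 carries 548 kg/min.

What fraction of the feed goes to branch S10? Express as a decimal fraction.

0.270

Fraction to S10 = 548/2030 = 0.2700.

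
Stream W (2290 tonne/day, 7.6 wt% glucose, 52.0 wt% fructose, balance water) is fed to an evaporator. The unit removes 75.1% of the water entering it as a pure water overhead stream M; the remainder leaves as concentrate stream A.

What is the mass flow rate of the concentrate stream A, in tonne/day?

1595 tonne/day

water entering = 2290×0.404 = 925.16 tonne/day; overhead removed = 0.751×925.16 = 694.8 tonne/day.
Concentrate = 2290 − 694.8 = 1595.2 tonne/day.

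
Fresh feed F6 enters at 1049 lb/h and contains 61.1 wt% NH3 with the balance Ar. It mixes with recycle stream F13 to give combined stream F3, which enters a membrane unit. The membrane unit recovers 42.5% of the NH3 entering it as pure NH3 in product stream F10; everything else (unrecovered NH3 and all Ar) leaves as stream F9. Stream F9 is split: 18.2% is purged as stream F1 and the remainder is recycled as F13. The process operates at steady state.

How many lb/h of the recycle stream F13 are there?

Ar enters only via F6 and leaves only via the purge: 1049×0.389 = 0.182×(Ar in F9), and the membrane unit passes all Ar, so Ar in F3 = Ar in F9 = 2242.1 lb/h.
NH3 in F3: m_A = 1049×0.611 + (1−0.182)·(1−0.425)·m_A, so m_A = 640.94/0.5296 = 1210.1 lb/h.
F9 = (1−0.425)×1210.1 + 2242.1 = 2937.9 lb/h.
Recycle F13 = (1−0.182)×2937.9 = 2403.2 lb/h.

2403 lb/h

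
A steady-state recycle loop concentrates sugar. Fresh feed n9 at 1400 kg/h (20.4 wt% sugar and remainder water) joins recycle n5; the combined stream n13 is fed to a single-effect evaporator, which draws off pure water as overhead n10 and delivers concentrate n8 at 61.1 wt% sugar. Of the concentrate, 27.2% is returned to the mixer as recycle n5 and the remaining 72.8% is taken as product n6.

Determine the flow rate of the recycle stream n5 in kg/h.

Overall sugar balance (none leaves overhead): sugar in fresh feed = sugar in product, i.e. 1400×0.204 = (1−0.272)·n8·0.611.
n8 = 285.6/(0.611×0.728) = 642.07 kg/h.
Recycle n5 = 0.272×642.07 = 174.64 kg/h.

174.6 kg/h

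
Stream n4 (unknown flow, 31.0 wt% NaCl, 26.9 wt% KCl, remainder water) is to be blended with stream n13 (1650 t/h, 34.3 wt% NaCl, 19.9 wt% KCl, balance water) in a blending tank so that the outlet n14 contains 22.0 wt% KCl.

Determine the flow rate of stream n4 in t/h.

707.1 t/h

Let n4 be the unknown flow. Total out = 1650 + n4.
KCl balance: 328.35 + 0.269·n4 = 0.220·(1650 + n4)
(0.269 − 0.220)·n4 = 0.220×1650 − 328.35 = 34.65
n4 = 34.65 / 0.049 = 707.14 t/h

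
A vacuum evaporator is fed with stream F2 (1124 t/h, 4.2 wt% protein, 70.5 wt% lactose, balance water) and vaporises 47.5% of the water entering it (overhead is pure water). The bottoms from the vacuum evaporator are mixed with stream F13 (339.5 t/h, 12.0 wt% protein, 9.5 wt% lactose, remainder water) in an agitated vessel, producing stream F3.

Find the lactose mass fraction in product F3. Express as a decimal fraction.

Vapour removed = 0.475×0.253×1124 = 135.08 t/h; concentrate = 988.92 t/h.
lactose reaching the mixer = 792.42 (from concentrate) + 339.5×0.095 = 824.67 t/h.
Product flow = 988.92 + 339.5 = 1328.4 t/h; lactose fraction = 0.621.

0.621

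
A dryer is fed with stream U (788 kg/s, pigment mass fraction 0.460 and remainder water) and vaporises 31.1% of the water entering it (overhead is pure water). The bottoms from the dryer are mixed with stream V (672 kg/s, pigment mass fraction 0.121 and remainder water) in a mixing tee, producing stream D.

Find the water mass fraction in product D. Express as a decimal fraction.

Vapour removed = 0.311×0.540×788 = 132.34 kg/s; concentrate = 655.66 kg/s.
water reaching the mixer = 293.18 (from concentrate) + 672×0.879 = 883.87 kg/s.
Product flow = 655.66 + 672 = 1327.7 kg/s; water fraction = 0.666.

0.666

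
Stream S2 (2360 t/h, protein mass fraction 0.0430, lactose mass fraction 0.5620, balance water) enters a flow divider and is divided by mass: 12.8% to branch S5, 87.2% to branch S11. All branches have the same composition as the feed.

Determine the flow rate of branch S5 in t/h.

302.1 t/h

Branch S5 flow = 0.128×2360 = 302.08 t/h.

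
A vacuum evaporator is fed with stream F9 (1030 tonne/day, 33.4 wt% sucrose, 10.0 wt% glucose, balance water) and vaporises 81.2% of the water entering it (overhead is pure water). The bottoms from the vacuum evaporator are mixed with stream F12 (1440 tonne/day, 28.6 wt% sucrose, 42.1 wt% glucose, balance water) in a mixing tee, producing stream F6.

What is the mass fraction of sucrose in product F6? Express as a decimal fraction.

Vapour removed = 0.812×0.566×1030 = 473.38 tonne/day; concentrate = 556.62 tonne/day.
sucrose reaching the mixer = 344.02 (from concentrate) + 1440×0.286 = 755.86 tonne/day.
Product flow = 556.62 + 1440 = 1996.6 tonne/day; sucrose fraction = 0.3786.

0.3786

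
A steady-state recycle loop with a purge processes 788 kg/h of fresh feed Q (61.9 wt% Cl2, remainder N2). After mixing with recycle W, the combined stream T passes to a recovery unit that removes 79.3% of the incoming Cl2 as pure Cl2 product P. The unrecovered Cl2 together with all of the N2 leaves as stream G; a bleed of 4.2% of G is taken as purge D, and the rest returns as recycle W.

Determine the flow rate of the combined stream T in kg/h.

N2 enters only via Q and leaves only via the purge: 788×0.381 = 0.042×(N2 in G), and the recovery unit passes all N2, so N2 in T = N2 in G = 7148.3 kg/h.
Cl2 in T: m_A = 788×0.619 + (1−0.042)·(1−0.793)·m_A, so m_A = 487.77/0.8017 = 608.43 kg/h.
T = 608.43 + 7148.3 = 7756.7 kg/h.

7757 kg/h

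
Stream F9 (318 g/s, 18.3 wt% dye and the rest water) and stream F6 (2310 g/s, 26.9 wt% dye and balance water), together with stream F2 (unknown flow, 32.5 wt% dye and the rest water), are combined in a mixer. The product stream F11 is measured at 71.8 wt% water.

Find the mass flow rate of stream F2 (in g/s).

Let F2 be the unknown flow. Total out = 2628 + F2.
water balance: 1948.4 + 0.675·F2 = 0.718·(2628 + F2)
(0.675 − 0.718)·F2 = 0.718×2628 − 1948.4 = -61.512
F2 = -61.512 / -0.043 = 1430.5 g/s

1431 g/s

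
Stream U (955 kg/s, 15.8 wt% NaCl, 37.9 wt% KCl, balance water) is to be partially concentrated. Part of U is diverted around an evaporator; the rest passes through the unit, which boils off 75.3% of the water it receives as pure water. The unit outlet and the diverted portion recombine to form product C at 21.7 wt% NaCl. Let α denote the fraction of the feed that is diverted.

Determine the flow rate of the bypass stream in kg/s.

All 955×0.158 = 150.89 kg/s of NaCl reaches C, so C = 150.89/0.217 = 695.35 kg/s and vapour = 259.65 kg/s.
The evaporator receives (1−α)·955 of feed at 0.463 water and removes 0.753 of that water:
0.753×0.463×(1−α)×955 = 259.65
(1−α) = 259.65/332.95 = 0.7799;  α = 0.2201.
Bypass flow = 0.2201×955 = 210.23 kg/s.

210.2 kg/s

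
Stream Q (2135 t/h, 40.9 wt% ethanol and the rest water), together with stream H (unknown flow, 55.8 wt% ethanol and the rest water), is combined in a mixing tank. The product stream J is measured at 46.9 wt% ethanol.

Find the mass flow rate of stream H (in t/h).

Let H be the unknown flow. Total out = 2135 + H.
ethanol balance: 873.21 + 0.558·H = 0.469·(2135 + H)
(0.558 − 0.469)·H = 0.469×2135 − 873.21 = 128.1
H = 128.1 / 0.089 = 1439.3 t/h

1439 t/h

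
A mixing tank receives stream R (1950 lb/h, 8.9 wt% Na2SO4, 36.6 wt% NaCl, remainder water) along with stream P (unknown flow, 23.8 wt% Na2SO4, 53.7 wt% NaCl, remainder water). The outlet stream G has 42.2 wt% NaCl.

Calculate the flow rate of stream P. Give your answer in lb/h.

Let P be the unknown flow. Total out = 1950 + P.
NaCl balance: 713.7 + 0.537·P = 0.422·(1950 + P)
(0.537 − 0.422)·P = 0.422×1950 − 713.7 = 109.2
P = 109.2 / 0.115 = 949.57 lb/h

949.6 lb/h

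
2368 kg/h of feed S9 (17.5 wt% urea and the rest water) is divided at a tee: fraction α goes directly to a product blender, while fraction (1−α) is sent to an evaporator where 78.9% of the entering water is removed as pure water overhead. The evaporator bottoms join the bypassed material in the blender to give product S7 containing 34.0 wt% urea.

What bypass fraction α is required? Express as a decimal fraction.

All 2368×0.175 = 414.4 kg/h of urea reaches S7, so S7 = 414.4/0.340 = 1218.8 kg/h and vapour = 1149.2 kg/h.
The evaporator receives (1−α)·2368 of feed at 0.825 water and removes 0.789 of that water:
0.789×0.825×(1−α)×2368 = 1149.2
(1−α) = 1149.2/1541.4 = 0.7455;  α = 0.2545.

0.254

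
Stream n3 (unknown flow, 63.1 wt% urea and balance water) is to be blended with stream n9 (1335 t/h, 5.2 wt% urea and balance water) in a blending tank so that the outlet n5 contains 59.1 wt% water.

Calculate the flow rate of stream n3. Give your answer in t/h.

Let n3 be the unknown flow. Total out = 1335 + n3.
water balance: 1265.6 + 0.369·n3 = 0.591·(1335 + n3)
(0.369 − 0.591)·n3 = 0.591×1335 − 1265.6 = -476.59
n3 = -476.59 / -0.222 = 2146.8 t/h

2147 t/h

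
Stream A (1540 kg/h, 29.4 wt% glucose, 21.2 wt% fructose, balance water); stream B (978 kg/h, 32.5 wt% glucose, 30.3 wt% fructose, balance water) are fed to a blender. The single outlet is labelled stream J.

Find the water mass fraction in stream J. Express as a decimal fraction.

0.447

Total flow out = 1540 + 978 = 2518 kg/h.
water in = 1540×0.494 + 978×0.372 = 1124.6 kg/h.
water mass fraction in J = 1124.6/2518 = 0.447.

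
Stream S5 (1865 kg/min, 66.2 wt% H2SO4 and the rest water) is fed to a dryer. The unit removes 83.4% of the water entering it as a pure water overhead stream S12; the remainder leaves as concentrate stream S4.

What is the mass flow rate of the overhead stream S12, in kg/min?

water entering = 1865×0.338 = 630.37 kg/min; overhead removed = 0.834×630.37 = 525.73 kg/min.

525.7 kg/min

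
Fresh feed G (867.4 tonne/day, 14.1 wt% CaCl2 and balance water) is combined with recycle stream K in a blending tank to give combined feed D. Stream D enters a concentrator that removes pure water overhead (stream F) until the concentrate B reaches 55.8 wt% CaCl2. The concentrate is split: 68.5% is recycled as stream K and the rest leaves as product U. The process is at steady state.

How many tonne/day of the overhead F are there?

648.2 tonne/day

Overall CaCl2 balance (none leaves overhead): CaCl2 in fresh feed = CaCl2 in product, i.e. 867.4×0.141 = (1−0.685)·B·0.558.
B = 122.3/(0.558×0.315) = 695.81 tonne/day.
Recycle K = 0.685×695.81 = 476.63 tonne/day.
Combined feed D = 867.4 + 476.63 = 1344 tonne/day.
Overhead F = D − B = 1344 − 695.81 = 648.22 tonne/day.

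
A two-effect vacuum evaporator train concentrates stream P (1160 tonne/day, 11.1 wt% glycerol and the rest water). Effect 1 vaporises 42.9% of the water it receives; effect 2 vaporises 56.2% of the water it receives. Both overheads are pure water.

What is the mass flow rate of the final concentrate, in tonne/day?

water in feed = 1160×0.889 = 1031.2 tonne/day.
After stage 1: water left = (1−0.429)×1031.2 = 588.84; stream total = 717.6 tonne/day.
After stage 2: water left = (1−0.562)×588.84 = 257.91; final concentrate = 386.67 tonne/day.

386.7 tonne/day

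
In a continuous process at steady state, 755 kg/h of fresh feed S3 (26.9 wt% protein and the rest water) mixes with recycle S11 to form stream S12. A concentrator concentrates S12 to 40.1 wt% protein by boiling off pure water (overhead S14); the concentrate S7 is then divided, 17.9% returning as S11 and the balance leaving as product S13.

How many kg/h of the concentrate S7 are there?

616.9 kg/h

Overall protein balance (none leaves overhead): protein in fresh feed = protein in product, i.e. 755×0.269 = (1−0.179)·S7·0.401.
S7 = 203.09/(0.401×0.821) = 616.9 kg/h.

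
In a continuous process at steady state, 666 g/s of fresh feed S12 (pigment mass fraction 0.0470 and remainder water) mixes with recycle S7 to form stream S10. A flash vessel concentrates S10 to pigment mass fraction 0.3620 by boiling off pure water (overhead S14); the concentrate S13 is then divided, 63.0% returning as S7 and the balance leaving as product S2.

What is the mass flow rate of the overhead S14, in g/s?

579.5 g/s

Overall pigment balance (none leaves overhead): pigment in fresh feed = pigment in product, i.e. 666×0.047 = (1−0.630)·S13·0.362.
S13 = 31.302/(0.362×0.370) = 233.7 g/s.
Recycle S7 = 0.630×233.7 = 147.23 g/s.
Combined feed S10 = 666 + 147.23 = 813.23 g/s.
Overhead S14 = S10 − S13 = 813.23 − 233.7 = 579.53 g/s.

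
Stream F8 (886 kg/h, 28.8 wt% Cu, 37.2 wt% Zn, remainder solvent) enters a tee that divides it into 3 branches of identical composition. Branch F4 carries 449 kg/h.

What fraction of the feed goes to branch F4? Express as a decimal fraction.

0.507

Fraction to F4 = 449/886 = 0.5068.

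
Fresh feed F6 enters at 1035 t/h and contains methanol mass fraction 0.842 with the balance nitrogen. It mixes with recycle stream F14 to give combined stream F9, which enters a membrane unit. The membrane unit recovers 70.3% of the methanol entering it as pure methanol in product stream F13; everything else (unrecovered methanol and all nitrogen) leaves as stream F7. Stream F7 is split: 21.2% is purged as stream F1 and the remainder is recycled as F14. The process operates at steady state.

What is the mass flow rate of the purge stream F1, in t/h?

nitrogen enters only via F6 and leaves only via the purge: 1035×0.158 = 0.212×(nitrogen in F7), and the membrane unit passes all nitrogen, so nitrogen in F9 = nitrogen in F7 = 771.37 t/h.
methanol in F9: m_A = 1035×0.842 + (1−0.212)·(1−0.703)·m_A, so m_A = 871.47/0.7660 = 1137.7 t/h.
F7 = (1−0.703)×1137.7 + 771.37 = 1109.3 t/h.
Purge F1 = 0.212×1109.3 = 235.17 t/h.

235.2 t/h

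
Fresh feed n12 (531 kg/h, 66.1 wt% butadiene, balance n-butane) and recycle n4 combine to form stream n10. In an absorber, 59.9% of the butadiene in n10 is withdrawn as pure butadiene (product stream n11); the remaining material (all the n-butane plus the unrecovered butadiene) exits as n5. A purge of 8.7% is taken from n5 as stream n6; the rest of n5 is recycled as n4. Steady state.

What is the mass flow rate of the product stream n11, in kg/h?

butadiene in n10: m_A = 531×0.661 + (1−0.087)·(1−0.599)·m_A, so m_A = 350.99/0.6339 = 553.71 kg/h.
Product n11 = 0.599×553.71 = 331.67 kg/h.

331.7 kg/h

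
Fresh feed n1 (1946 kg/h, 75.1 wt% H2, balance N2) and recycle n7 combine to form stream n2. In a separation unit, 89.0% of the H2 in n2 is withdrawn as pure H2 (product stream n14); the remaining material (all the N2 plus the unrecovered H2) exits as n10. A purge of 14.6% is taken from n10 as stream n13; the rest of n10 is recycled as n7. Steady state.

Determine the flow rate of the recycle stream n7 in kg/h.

N2 enters only via n1 and leaves only via the purge: 1946×0.249 = 0.146×(N2 in n10), and the separation unit passes all N2, so N2 in n2 = N2 in n10 = 3318.9 kg/h.
H2 in n2: m_A = 1946×0.751 + (1−0.146)·(1−0.890)·m_A, so m_A = 1461.4/0.9061 = 1613 kg/h.
n10 = (1−0.890)×1613 + 3318.9 = 3496.3 kg/h.
Recycle n7 = (1−0.146)×3496.3 = 2985.8 kg/h.

2986 kg/h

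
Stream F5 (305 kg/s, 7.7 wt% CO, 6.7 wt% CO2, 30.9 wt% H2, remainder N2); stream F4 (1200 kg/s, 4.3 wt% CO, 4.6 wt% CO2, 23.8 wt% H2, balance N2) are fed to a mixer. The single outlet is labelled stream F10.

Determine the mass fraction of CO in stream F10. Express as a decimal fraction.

Total flow out = 305 + 1200 = 1505 kg/s.
CO in = 305×0.077 + 1200×0.043 = 75.085 kg/s.
CO mass fraction in F10 = 75.085/1505 = 0.050.

0.050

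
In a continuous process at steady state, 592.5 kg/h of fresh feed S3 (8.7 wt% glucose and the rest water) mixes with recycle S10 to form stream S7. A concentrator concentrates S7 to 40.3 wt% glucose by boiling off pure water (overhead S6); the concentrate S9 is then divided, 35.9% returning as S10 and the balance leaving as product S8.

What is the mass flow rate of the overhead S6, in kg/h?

464.6 kg/h

Overall glucose balance (none leaves overhead): glucose in fresh feed = glucose in product, i.e. 592.5×0.087 = (1−0.359)·S9·0.403.
S9 = 51.547/(0.403×0.641) = 199.55 kg/h.
Recycle S10 = 0.359×199.55 = 71.637 kg/h.
Combined feed S7 = 592.5 + 71.637 = 664.14 kg/h.
Overhead S6 = S7 − S9 = 664.14 − 199.55 = 464.59 kg/h.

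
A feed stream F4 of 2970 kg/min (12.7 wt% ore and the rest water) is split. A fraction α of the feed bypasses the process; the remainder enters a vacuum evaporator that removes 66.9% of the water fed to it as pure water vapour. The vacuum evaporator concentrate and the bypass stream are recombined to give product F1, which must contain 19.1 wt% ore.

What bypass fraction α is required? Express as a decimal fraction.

All 2970×0.127 = 377.19 kg/min of ore reaches F1, so F1 = 377.19/0.191 = 1974.8 kg/min and vapour = 995.18 kg/min.
The evaporator receives (1−α)·2970 of feed at 0.873 water and removes 0.669 of that water:
0.669×0.873×(1−α)×2970 = 995.18
(1−α) = 995.18/1734.6 = 0.5737;  α = 0.4263.

0.426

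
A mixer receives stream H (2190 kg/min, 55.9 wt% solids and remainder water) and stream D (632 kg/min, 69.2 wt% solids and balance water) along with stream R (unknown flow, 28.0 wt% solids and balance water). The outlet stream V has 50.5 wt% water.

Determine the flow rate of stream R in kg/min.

1231 kg/min

Let R be the unknown flow. Total out = 2822 + R.
water balance: 1160.4 + 0.720·R = 0.505·(2822 + R)
(0.720 − 0.505)·R = 0.505×2822 − 1160.4 = 264.66
R = 264.66 / 0.215 = 1231 kg/min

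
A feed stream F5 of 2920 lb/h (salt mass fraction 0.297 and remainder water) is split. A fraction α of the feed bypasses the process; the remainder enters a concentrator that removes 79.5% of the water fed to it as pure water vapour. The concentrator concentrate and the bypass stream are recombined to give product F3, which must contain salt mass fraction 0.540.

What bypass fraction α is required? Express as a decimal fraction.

0.195

All 2920×0.297 = 867.24 lb/h of salt reaches F3, so F3 = 867.24/0.540 = 1606 lb/h and vapour = 1314 lb/h.
The evaporator receives (1−α)·2920 of feed at 0.703 water and removes 0.795 of that water:
0.795×0.703×(1−α)×2920 = 1314
(1−α) = 1314/1631.9 = 0.8052;  α = 0.1948.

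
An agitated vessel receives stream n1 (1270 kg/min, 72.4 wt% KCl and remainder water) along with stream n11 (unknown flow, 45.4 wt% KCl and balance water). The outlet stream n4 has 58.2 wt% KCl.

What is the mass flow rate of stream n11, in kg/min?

1409 kg/min

Let n11 be the unknown flow. Total out = 1270 + n11.
KCl balance: 919.48 + 0.454·n11 = 0.582·(1270 + n11)
(0.454 − 0.582)·n11 = 0.582×1270 − 919.48 = -180.34
n11 = -180.34 / -0.128 = 1408.9 kg/min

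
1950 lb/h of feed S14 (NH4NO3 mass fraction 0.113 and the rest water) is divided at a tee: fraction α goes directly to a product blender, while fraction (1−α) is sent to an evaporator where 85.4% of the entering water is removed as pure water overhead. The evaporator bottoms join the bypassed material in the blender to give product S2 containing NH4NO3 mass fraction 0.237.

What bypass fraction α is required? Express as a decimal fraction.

0.309

All 1950×0.113 = 220.35 lb/h of NH4NO3 reaches S2, so S2 = 220.35/0.237 = 929.75 lb/h and vapour = 1020.3 lb/h.
The evaporator receives (1−α)·1950 of feed at 0.887 water and removes 0.854 of that water:
0.854×0.887×(1−α)×1950 = 1020.3
(1−α) = 1020.3/1477.1 = 0.6907;  α = 0.3093.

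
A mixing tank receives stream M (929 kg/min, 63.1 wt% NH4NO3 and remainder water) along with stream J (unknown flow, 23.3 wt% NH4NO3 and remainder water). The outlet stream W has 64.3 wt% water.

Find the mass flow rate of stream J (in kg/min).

Let J be the unknown flow. Total out = 929 + J.
water balance: 342.8 + 0.767·J = 0.643·(929 + J)
(0.767 − 0.643)·J = 0.643×929 − 342.8 = 254.55
J = 254.55 / 0.124 = 2052.8 kg/min

2053 kg/min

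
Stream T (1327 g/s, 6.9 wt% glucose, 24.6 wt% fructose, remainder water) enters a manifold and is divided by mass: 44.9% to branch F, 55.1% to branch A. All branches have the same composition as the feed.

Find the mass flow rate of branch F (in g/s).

595.8 g/s

Branch F flow = 0.449×1327 = 595.82 g/s.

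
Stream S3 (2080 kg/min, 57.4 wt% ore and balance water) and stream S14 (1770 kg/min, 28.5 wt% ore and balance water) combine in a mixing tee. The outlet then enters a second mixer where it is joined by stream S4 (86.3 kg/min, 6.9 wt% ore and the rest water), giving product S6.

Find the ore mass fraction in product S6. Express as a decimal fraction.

0.4330

Overall, product flow = 3936.3 kg/min.
ore in = 2080×0.574 + 1770×0.285 + 86.3×0.069 = 1704.3 kg/min.
ore fraction in S6 = 0.4330.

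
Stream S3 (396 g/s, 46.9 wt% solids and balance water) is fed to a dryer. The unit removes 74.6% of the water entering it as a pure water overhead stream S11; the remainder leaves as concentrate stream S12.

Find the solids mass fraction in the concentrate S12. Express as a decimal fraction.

0.777

solids is not removed: 396×0.469 = 185.72 g/s of solids enters S12.
water entering = 396×0.531 = 210.28 g/s; overhead removed = 0.746×210.28 = 156.87 g/s.
Concentrate = 396 − 156.87 = 239.13 g/s.
Mass fraction = 185.72/239.13 = 0.777.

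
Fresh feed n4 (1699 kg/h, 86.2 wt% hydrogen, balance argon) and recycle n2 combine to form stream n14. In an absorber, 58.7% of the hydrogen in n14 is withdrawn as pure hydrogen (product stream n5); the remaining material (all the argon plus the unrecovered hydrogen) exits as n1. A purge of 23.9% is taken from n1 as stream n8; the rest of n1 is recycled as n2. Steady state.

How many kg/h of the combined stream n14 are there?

argon enters only via n4 and leaves only via the purge: 1699×0.138 = 0.239×(argon in n1), and the absorber passes all argon, so argon in n14 = argon in n1 = 981.01 kg/h.
hydrogen in n14: m_A = 1699×0.862 + (1−0.239)·(1−0.587)·m_A, so m_A = 1464.5/0.6857 = 2135.8 kg/h.
n14 = 2135.8 + 981.01 = 3116.8 kg/h.

3117 kg/h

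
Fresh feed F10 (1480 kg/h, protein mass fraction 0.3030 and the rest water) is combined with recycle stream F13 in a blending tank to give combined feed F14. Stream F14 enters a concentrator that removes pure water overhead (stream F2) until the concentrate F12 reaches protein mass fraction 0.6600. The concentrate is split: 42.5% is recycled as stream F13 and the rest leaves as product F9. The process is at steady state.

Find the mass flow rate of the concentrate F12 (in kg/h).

1182 kg/h

Overall protein balance (none leaves overhead): protein in fresh feed = protein in product, i.e. 1480×0.303 = (1−0.425)·F12·0.660.
F12 = 448.44/(0.660×0.575) = 1181.7 kg/h.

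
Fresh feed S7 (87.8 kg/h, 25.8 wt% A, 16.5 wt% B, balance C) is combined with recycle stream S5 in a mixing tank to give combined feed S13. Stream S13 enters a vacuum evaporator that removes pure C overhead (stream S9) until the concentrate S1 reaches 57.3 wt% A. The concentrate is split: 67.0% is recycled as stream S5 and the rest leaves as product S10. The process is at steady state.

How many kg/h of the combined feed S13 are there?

168.1 kg/h

Overall A balance (none leaves overhead): A in fresh feed = A in product, i.e. 87.8×0.258 = (1−0.670)·S1·0.573.
S1 = 22.652/(0.573×0.330) = 119.8 kg/h.
Recycle S5 = 0.670×119.8 = 80.264 kg/h.
Combined feed S13 = 87.8 + 80.264 = 168.06 kg/h.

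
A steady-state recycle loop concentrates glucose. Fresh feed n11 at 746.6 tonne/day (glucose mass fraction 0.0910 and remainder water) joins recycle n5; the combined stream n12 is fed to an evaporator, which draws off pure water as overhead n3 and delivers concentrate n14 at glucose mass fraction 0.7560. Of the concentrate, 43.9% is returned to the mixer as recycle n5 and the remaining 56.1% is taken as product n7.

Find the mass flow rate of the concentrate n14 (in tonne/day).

160.2 tonne/day

Overall glucose balance (none leaves overhead): glucose in fresh feed = glucose in product, i.e. 746.6×0.091 = (1−0.439)·n14·0.756.
n14 = 67.941/(0.756×0.561) = 160.19 tonne/day.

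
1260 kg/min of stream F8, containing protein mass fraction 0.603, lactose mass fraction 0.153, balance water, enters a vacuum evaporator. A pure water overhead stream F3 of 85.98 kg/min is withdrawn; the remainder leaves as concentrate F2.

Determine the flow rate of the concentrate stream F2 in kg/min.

1174 kg/min

Concentrate = 1260 − 85.98 = 1174 kg/min.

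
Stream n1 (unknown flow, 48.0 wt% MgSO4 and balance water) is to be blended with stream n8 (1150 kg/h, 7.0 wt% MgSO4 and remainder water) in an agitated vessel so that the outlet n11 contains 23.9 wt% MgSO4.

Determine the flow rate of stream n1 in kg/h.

806.4 kg/h

Let n1 be the unknown flow. Total out = 1150 + n1.
MgSO4 balance: 80.5 + 0.480·n1 = 0.239·(1150 + n1)
(0.480 − 0.239)·n1 = 0.239×1150 − 80.5 = 194.35
n1 = 194.35 / 0.241 = 806.43 kg/h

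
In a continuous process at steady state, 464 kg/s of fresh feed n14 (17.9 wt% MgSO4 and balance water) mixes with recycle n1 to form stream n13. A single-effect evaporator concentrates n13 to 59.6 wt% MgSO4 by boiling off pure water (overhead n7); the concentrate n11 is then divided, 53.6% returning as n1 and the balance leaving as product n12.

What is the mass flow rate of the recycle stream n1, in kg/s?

Overall MgSO4 balance (none leaves overhead): MgSO4 in fresh feed = MgSO4 in product, i.e. 464×0.179 = (1−0.536)·n11·0.596.
n11 = 83.056/(0.596×0.464) = 300.34 kg/s.
Recycle n1 = 0.536×300.34 = 160.98 kg/s.

161 kg/s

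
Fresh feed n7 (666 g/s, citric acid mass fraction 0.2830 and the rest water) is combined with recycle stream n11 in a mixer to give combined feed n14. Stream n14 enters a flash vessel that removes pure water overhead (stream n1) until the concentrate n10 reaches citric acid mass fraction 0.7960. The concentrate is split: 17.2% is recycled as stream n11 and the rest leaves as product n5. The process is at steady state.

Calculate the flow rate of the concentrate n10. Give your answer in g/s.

286 g/s

Overall citric acid balance (none leaves overhead): citric acid in fresh feed = citric acid in product, i.e. 666×0.283 = (1−0.172)·n10·0.796.
n10 = 188.48/(0.796×0.828) = 285.97 g/s.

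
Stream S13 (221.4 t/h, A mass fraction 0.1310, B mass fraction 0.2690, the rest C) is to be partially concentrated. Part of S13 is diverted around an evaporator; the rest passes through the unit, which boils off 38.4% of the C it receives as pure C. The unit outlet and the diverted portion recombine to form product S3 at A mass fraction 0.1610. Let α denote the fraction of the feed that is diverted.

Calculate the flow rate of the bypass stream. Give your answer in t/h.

All 221.4×0.131 = 29.003 t/h of A reaches S3, so S3 = 29.003/0.161 = 180.15 t/h and vapour = 41.255 t/h.
The evaporator receives (1−α)·221.4 of feed at 0.600 C and removes 0.384 of that C:
0.384×0.600×(1−α)×221.4 = 41.255
(1−α) = 41.255/51.011 = 0.8087;  α = 0.1913.
Bypass flow = 0.1913×221.4 = 42.343 t/h.

42.34 t/h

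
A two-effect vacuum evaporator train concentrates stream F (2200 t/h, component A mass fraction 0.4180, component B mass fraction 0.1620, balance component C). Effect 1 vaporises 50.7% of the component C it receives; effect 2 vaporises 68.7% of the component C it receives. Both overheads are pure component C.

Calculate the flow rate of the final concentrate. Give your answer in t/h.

1419 t/h

component C in feed = 2200×0.420 = 924 t/h.
After stage 1: component C left = (1−0.507)×924 = 455.53; stream total = 1731.5 t/h.
After stage 2: component C left = (1−0.687)×455.53 = 142.58; final concentrate = 1418.6 t/h.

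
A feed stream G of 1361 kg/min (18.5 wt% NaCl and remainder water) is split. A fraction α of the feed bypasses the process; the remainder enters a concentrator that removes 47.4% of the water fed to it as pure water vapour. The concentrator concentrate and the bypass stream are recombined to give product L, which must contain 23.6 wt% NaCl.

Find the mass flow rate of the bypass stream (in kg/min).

All 1361×0.185 = 251.78 kg/min of NaCl reaches L, so L = 251.78/0.236 = 1066.9 kg/min and vapour = 294.11 kg/min.
The evaporator receives (1−α)·1361 of feed at 0.815 water and removes 0.474 of that water:
0.474×0.815×(1−α)×1361 = 294.11
(1−α) = 294.11/525.77 = 0.5594;  α = 0.4406.
Bypass flow = 0.4406×1361 = 599.66 kg/min.

599.7 kg/min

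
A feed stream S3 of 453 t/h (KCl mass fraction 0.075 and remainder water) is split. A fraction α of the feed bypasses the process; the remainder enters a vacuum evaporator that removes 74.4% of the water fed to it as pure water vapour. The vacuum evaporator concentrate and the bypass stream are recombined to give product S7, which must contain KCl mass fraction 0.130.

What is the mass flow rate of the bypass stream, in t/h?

174.5 t/h

All 453×0.075 = 33.975 t/h of KCl reaches S7, so S7 = 33.975/0.130 = 261.35 t/h and vapour = 191.65 t/h.
The evaporator receives (1−α)·453 of feed at 0.925 water and removes 0.744 of that water:
0.744×0.925×(1−α)×453 = 191.65
(1−α) = 191.65/311.75 = 0.6148;  α = 0.3852.
Bypass flow = 0.3852×453 = 174.51 t/h.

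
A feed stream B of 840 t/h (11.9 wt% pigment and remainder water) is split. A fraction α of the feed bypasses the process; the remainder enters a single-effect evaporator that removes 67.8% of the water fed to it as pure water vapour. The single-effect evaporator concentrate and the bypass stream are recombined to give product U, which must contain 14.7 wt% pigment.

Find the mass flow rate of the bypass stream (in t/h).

All 840×0.119 = 99.96 t/h of pigment reaches U, so U = 99.96/0.147 = 680 t/h and vapour = 160 t/h.
The evaporator receives (1−α)·840 of feed at 0.881 water and removes 0.678 of that water:
0.678×0.881×(1−α)×840 = 160
(1−α) = 160/501.75 = 0.3189;  α = 0.6811.
Bypass flow = 0.6811×840 = 572.14 t/h.

572.1 t/h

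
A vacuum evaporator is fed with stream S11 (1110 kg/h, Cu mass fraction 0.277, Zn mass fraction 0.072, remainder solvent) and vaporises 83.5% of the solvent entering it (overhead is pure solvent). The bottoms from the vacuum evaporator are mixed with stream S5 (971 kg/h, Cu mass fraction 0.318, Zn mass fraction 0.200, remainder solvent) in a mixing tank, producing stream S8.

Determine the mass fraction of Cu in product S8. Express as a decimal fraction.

0.417

Vapour removed = 0.835×0.651×1110 = 603.38 kg/h; concentrate = 506.62 kg/h.
Cu reaching the mixer = 307.47 (from concentrate) + 971×0.318 = 616.25 kg/h.
Product flow = 506.62 + 971 = 1477.6 kg/h; Cu fraction = 0.417.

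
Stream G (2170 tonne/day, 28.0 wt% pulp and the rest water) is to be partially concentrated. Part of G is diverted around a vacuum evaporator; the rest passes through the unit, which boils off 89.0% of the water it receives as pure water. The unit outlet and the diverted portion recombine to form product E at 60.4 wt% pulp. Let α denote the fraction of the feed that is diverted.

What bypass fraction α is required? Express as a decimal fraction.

All 2170×0.280 = 607.6 tonne/day of pulp reaches E, so E = 607.6/0.604 = 1006 tonne/day and vapour = 1164 tonne/day.
The evaporator receives (1−α)·2170 of feed at 0.720 water and removes 0.890 of that water:
0.890×0.720×(1−α)×2170 = 1164
(1−α) = 1164/1390.5 = 0.8371;  α = 0.1629.

0.163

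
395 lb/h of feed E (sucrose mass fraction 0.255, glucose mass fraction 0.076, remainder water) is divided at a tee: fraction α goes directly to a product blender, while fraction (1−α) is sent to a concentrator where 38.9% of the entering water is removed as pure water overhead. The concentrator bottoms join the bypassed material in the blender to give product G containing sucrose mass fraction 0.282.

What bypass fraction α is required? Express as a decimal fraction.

All 395×0.255 = 100.73 lb/h of sucrose reaches G, so G = 100.73/0.282 = 357.18 lb/h and vapour = 37.819 lb/h.
The evaporator receives (1−α)·395 of feed at 0.669 water and removes 0.389 of that water:
0.389×0.669×(1−α)×395 = 37.819
(1−α) = 37.819/102.8 = 0.3679;  α = 0.6321.

0.632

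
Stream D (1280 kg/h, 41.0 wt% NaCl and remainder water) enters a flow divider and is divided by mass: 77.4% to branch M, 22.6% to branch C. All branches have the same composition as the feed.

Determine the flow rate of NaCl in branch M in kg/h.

Branch M total = 0.774×1280 = 990.72 kg/h.
NaCl in M = 0.410×990.72 = 406.2 kg/h.

406.2 kg/h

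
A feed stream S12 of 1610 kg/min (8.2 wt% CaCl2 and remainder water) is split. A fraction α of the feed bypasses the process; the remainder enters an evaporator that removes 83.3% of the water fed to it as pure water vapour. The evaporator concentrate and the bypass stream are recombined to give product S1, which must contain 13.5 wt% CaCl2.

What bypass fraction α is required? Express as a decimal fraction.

All 1610×0.082 = 132.02 kg/min of CaCl2 reaches S1, so S1 = 132.02/0.135 = 977.93 kg/min and vapour = 632.07 kg/min.
The evaporator receives (1−α)·1610 of feed at 0.918 water and removes 0.833 of that water:
0.833×0.918×(1−α)×1610 = 632.07
(1−α) = 632.07/1231.2 = 0.5134;  α = 0.4866.

0.487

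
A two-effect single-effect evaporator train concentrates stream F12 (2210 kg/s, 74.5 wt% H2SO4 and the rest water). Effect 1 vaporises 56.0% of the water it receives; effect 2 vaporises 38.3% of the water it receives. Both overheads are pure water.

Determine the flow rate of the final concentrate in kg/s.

water in feed = 2210×0.255 = 563.55 kg/s.
After stage 1: water left = (1−0.560)×563.55 = 247.96; stream total = 1894.4 kg/s.
After stage 2: water left = (1−0.383)×247.96 = 152.99; final concentrate = 1799.4 kg/s.

1799 kg/s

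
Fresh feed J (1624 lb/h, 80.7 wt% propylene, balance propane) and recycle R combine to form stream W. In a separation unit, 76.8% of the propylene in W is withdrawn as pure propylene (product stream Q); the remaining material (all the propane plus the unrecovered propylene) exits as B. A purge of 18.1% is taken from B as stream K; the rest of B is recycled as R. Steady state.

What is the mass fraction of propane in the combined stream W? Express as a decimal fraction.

0.517

propane enters only via J and leaves only via the purge: 1624×0.193 = 0.181×(propane in B), and the separation unit passes all propane, so propane in W = propane in B = 1731.7 lb/h.
propylene in W: m_A = 1624×0.807 + (1−0.181)·(1−0.768)·m_A, so m_A = 1310.6/0.8100 = 1618 lb/h.
W = 1618 + 1731.7 = 3349.7 lb/h.
propane fraction in W = 1731.7/3349.7 = 0.517.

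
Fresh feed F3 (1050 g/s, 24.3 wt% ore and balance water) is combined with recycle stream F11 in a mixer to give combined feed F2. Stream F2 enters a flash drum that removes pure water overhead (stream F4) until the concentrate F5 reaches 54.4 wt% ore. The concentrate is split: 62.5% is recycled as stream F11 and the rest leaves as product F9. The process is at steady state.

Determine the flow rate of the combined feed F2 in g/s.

Overall ore balance (none leaves overhead): ore in fresh feed = ore in product, i.e. 1050×0.243 = (1−0.625)·F5·0.544.
F5 = 255.15/(0.544×0.375) = 1250.7 g/s.
Recycle F11 = 0.625×1250.7 = 781.71 g/s.
Combined feed F2 = 1050 + 781.71 = 1831.7 g/s.

1832 g/s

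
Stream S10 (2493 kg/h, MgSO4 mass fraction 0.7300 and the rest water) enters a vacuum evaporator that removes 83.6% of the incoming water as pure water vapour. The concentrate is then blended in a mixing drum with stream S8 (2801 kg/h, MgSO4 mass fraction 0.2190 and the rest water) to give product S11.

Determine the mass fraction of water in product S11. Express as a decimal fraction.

Vapour removed = 0.836×0.270×2493 = 562.72 kg/h; concentrate = 1930.3 kg/h.
water reaching the mixer = 110.39 (from concentrate) + 2801×0.781 = 2298 kg/h.
Product flow = 1930.3 + 2801 = 4731.3 kg/h; water fraction = 0.4857.

0.4857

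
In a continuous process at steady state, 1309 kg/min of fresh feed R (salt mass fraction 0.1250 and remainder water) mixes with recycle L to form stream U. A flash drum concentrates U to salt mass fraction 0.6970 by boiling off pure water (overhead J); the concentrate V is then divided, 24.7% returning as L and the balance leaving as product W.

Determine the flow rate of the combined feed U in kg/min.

Overall salt balance (none leaves overhead): salt in fresh feed = salt in product, i.e. 1309×0.125 = (1−0.247)·V·0.697.
V = 163.62/(0.697×0.753) = 311.76 kg/min.
Recycle L = 0.247×311.76 = 77.005 kg/min.
Combined feed U = 1309 + 77.005 = 1386 kg/min.

1386 kg/min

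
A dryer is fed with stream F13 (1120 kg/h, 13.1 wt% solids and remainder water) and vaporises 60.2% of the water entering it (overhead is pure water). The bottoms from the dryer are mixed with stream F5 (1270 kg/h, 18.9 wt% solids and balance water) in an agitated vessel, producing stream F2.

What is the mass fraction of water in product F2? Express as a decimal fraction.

0.786

Vapour removed = 0.602×0.869×1120 = 585.91 kg/h; concentrate = 534.09 kg/h.
water reaching the mixer = 387.37 (from concentrate) + 1270×0.811 = 1417.3 kg/h.
Product flow = 534.09 + 1270 = 1804.1 kg/h; water fraction = 0.786.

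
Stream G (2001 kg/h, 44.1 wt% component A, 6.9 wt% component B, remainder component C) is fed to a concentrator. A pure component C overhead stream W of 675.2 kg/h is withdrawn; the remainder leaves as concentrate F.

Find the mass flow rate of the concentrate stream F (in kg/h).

1326 kg/h

Concentrate = 2001 − 675.2 = 1325.8 kg/h.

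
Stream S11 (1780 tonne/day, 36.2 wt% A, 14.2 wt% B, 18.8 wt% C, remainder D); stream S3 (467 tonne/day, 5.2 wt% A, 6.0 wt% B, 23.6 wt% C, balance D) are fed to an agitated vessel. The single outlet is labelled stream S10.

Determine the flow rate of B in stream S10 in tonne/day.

280.8 tonne/day

B out = B in = 1780×0.142 + 467×0.060 = 280.78 tonne/day.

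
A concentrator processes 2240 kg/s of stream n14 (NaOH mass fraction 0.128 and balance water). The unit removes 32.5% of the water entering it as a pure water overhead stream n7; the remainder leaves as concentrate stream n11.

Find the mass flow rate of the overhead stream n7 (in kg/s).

634.8 kg/s

water entering = 2240×0.872 = 1953.3 kg/s; overhead removed = 0.325×1953.3 = 634.82 kg/s.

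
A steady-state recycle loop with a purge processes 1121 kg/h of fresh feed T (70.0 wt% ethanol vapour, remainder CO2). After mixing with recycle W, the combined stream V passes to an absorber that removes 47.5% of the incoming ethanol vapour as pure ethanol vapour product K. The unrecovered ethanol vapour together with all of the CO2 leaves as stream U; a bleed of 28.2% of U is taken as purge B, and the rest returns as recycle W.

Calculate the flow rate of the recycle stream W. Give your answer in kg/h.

CO2 enters only via T and leaves only via the purge: 1121×0.300 = 0.282×(CO2 in U), and the absorber passes all CO2, so CO2 in V = CO2 in U = 1192.6 kg/h.
ethanol vapour in V: m_A = 1121×0.700 + (1−0.282)·(1−0.475)·m_A, so m_A = 784.7/0.6230 = 1259.4 kg/h.
U = (1−0.475)×1259.4 + 1192.6 = 1853.8 kg/h.
Recycle W = (1−0.282)×1853.8 = 1331 kg/h.

1331 kg/h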